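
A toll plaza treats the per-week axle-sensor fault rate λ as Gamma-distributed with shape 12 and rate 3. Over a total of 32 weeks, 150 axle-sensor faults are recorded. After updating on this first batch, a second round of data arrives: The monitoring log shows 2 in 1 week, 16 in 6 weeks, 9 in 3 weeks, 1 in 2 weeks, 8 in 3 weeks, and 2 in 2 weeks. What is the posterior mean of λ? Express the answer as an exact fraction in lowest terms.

50/13

Total count 150 over total exposure 32 weeks.
After the first batch: Gamma(12 + 150, 3 + 32) = Gamma(162, 35).
Total count: 2 + 16 + 9 + 1 + 8 + 2 = 38.
Total exposure: 1 + 6 + 3 + 2 + 3 + 2 = 17 weeks.
After the second batch: Gamma(162 + 38, 35 + 17) = Gamma(200, 52).
Posterior mean = α'/β' = 200/52 = 50/13.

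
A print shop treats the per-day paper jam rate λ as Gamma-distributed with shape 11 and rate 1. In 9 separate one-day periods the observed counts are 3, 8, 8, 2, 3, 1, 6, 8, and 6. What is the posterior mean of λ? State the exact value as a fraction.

Total count: 3 + 8 + 8 + 2 + 3 + 1 + 6 + 8 + 6 = 45.
Total exposure: 9 days.
The Gamma prior is conjugate for the Poisson rate, so λ | data ~ Gamma(11+45, 1+9) = Gamma(56, 10).
Posterior mean = α'/β' = 56/10 = 28/5.

28/5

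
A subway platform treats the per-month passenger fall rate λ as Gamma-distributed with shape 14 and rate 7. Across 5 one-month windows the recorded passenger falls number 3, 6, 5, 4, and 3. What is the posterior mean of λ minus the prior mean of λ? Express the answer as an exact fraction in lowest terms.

Total count: 3 + 6 + 5 + 4 + 3 = 21.
Total exposure: 5 months.
Gamma(α, β) with Poisson data over total exposure Σt gives posterior Gamma(α+Σx, β+Σt) = Gamma(35, 12).
Posterior mean = 35/12 = 35/12; prior mean = 14/7 = 2. Difference = 35/12 − 2 = 11/12.

11/12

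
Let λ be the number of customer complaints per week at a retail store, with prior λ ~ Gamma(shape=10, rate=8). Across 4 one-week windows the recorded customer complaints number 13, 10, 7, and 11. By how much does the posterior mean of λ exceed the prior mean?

3

Total count: 13 + 10 + 7 + 11 = 41.
Total exposure: 4 weeks.
By Gamma–Poisson conjugacy, the posterior is Gamma(α + Σx, β + Σt) = Gamma(10 + 41, 8 + 4) = Gamma(51, 12).
Posterior mean = 51/12 = 17/4; prior mean = 10/8 = 5/4. Difference = 17/4 − 5/4 = 3.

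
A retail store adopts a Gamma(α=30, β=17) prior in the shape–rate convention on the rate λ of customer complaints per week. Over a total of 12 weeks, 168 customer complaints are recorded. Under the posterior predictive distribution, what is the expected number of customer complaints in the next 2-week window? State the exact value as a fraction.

396/29

Total count 168 over total exposure 12 weeks.
The Gamma prior is conjugate for the Poisson rate, so λ | data ~ Gamma(30+168, 17+12) = Gamma(198, 29).
Predictive mean over a 2-week window = T·E[λ|data] = 2·198/29 = 396/29.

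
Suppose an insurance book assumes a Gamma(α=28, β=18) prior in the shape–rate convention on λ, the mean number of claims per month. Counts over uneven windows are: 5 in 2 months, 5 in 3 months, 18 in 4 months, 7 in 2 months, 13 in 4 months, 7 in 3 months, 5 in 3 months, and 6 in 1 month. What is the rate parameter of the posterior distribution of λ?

Total count: 5 + 5 + 18 + 7 + 13 + 7 + 5 + 6 = 66.
Total exposure: 2 + 3 + 4 + 2 + 4 + 3 + 3 + 1 = 22 months.
By Gamma–Poisson conjugacy, the posterior is Gamma(α + Σx, β + Σt) = Gamma(28 + 66, 18 + 22) = Gamma(94, 40).

40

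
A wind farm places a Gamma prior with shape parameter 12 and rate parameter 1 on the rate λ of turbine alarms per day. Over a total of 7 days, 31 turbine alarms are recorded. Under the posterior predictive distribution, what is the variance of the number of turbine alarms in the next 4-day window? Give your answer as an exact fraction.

Total count 31 over total exposure 7 days.
The Gamma prior is conjugate for the Poisson rate, so λ | data ~ Gamma(12+31, 1+7) = Gamma(43, 8).
The posterior predictive for a window of length T is Negative Binomial with variance T·α'·(β'+T)/β'² = 4·43·12/64 = 129/4.

129/4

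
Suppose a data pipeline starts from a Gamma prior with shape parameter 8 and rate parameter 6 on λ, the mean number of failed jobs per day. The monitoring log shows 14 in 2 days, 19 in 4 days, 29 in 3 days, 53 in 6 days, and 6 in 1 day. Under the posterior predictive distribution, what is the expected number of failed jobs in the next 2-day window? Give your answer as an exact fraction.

129/11

Total count: 14 + 19 + 29 + 53 + 6 = 121.
Total exposure: 2 + 4 + 3 + 6 + 1 = 16 days.
Conjugate update: add total count to the shape and total exposure to the rate, giving Gamma(129, 22).
Predictive mean over a 2-day window = T·E[λ|data] = 2·129/22 = 129/11.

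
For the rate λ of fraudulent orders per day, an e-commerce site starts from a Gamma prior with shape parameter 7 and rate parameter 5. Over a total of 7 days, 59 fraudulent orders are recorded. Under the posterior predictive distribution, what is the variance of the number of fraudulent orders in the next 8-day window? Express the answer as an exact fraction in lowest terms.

220/3

Total count 59 over total exposure 7 days.
By Gamma–Poisson conjugacy, the posterior is Gamma(α + Σx, β + Σt) = Gamma(7 + 59, 5 + 7) = Gamma(66, 12).
The posterior predictive for a window of length T is Negative Binomial with variance T·α'·(β'+T)/β'² = 8·66·20/144 = 220/3.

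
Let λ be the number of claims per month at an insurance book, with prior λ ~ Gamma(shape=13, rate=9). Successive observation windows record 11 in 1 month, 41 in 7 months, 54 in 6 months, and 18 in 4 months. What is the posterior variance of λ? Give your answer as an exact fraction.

137/729

Total count: 11 + 41 + 54 + 18 = 124.
Total exposure: 1 + 7 + 6 + 4 = 18 months.
Gamma(α, β) with Poisson data over total exposure Σt gives posterior Gamma(α+Σx, β+Σt) = Gamma(137, 27).
Posterior variance = α'/β'² = 137/729.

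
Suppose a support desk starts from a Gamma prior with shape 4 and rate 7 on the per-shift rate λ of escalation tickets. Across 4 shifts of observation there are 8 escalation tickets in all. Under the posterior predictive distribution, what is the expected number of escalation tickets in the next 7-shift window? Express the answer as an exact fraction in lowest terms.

84/11

Total count 8 over total exposure 4 shifts.
By Gamma–Poisson conjugacy, the posterior is Gamma(α + Σx, β + Σt) = Gamma(4 + 8, 7 + 4) = Gamma(12, 11).
Predictive mean over a 7-shift window = T·E[λ|data] = 7·12/11 = 84/11.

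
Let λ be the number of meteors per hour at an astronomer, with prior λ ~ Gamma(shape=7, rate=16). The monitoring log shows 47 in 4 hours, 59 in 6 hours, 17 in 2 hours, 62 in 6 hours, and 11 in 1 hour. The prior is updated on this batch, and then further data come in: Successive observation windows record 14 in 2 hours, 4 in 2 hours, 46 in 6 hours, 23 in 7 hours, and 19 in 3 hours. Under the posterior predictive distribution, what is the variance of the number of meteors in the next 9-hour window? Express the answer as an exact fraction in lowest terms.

177984/3025

Total count: 47 + 59 + 17 + 62 + 11 = 196.
Total exposure: 4 + 6 + 2 + 6 + 1 = 19 hours.
After the first batch: Gamma(7 + 196, 16 + 19) = Gamma(203, 35).
Total count: 14 + 4 + 46 + 23 + 19 = 106.
Total exposure: 2 + 2 + 6 + 7 + 3 = 20 hours.
After the second batch: Gamma(203 + 106, 35 + 20) = Gamma(309, 55).
The posterior predictive for a window of length T is Negative Binomial with variance T·α'·(β'+T)/β'² = 9·309·64/3025 = 177984/3025.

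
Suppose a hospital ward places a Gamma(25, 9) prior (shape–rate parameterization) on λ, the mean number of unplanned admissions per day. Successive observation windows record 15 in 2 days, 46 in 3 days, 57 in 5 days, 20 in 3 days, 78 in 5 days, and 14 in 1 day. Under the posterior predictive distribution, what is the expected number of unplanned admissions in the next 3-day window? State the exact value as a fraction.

765/28

Total count: 15 + 46 + 57 + 20 + 78 + 14 = 230.
Total exposure: 2 + 3 + 5 + 3 + 5 + 1 = 19 days.
Gamma(α, β) with Poisson data over total exposure Σt gives posterior Gamma(α+Σx, β+Σt) = Gamma(255, 28).
Predictive mean over a 3-day window = T·E[λ|data] = 3·255/28 = 765/28.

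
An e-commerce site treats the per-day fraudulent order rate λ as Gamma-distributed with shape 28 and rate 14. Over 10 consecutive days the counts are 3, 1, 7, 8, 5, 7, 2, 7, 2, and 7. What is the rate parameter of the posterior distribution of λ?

Total count: 3 + 1 + 7 + 8 + 5 + 7 + 2 + 7 + 2 + 7 = 49.
Total exposure: 10 days.
Gamma(α, β) with Poisson data over total exposure Σt gives posterior Gamma(α+Σx, β+Σt) = Gamma(77, 24).

24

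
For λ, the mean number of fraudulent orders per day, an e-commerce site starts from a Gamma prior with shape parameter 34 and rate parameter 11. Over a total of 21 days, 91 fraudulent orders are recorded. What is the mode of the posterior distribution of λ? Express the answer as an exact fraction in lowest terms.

31/8

Total count 91 over total exposure 21 days.
The Gamma prior is conjugate for the Poisson rate, so λ | data ~ Gamma(34+91, 11+21) = Gamma(125, 32).
Posterior mode = (α'−1)/β' = 124/32 = 31/8.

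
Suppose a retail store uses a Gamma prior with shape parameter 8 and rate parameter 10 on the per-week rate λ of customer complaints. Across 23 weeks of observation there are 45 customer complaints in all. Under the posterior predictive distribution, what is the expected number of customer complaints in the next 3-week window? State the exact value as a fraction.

Total count 45 over total exposure 23 weeks.
The Gamma prior is conjugate for the Poisson rate, so λ | data ~ Gamma(8+45, 10+23) = Gamma(53, 33).
Predictive mean over a 3-week window = T·E[λ|data] = 3·53/33 = 53/11.

53/11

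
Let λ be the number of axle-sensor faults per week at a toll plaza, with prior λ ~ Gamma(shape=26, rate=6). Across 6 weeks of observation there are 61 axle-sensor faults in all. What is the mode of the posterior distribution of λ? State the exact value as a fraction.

43/6

Total count 61 over total exposure 6 weeks.
The Gamma prior is conjugate for the Poisson rate, so λ | data ~ Gamma(26+61, 6+6) = Gamma(87, 12).
Posterior mode = (α'−1)/β' = 86/12 = 43/6.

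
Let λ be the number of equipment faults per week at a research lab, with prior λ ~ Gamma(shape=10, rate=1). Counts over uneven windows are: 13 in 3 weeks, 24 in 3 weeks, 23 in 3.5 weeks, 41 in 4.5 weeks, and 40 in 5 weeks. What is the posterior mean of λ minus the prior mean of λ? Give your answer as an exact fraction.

-49/20

Total count: 13 + 24 + 23 + 41 + 40 = 141.
Total exposure: 3 + 3 + 3.5 + 4.5 + 5 = 19 weeks.
Conjugate update: add total count to the shape and total exposure to the rate, giving Gamma(151, 20).
Posterior mean = 151/20 = 151/20; prior mean = 10/1 = 10. Difference = 151/20 − 10 = -49/20.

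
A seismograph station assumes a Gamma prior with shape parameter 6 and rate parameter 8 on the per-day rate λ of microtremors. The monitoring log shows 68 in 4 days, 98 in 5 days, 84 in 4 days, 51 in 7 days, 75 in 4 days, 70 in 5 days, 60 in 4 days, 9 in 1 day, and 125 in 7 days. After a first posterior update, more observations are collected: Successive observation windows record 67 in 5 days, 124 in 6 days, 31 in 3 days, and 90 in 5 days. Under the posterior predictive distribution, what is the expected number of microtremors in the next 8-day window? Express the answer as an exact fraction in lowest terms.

Total count: 68 + 98 + 84 + 51 + 75 + 70 + 60 + 9 + 125 = 640.
Total exposure: 4 + 5 + 4 + 7 + 4 + 5 + 4 + 1 + 7 = 41 days.
After the first batch: Gamma(6 + 640, 8 + 41) = Gamma(646, 49).
Total count: 67 + 124 + 31 + 90 = 312.
Total exposure: 5 + 6 + 3 + 5 = 19 days.
After the second batch: Gamma(646 + 312, 49 + 19) = Gamma(958, 68).
Predictive mean over an 8-day window = T·E[λ|data] = 8·958/68 = 1916/17.

1916/17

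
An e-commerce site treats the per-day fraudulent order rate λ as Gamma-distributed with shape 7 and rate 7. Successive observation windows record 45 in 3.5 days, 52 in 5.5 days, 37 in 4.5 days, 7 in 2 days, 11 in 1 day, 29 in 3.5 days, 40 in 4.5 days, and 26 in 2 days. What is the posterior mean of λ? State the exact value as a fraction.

508/67

Total count: 45 + 52 + 37 + 7 + 11 + 29 + 40 + 26 = 247.
Total exposure: 3.5 + 5.5 + 4.5 + 2 + 1 + 3.5 + 4.5 + 2 = 26.5 days.
By Gamma–Poisson conjugacy, the posterior is Gamma(α + Σx, β + Σt) = Gamma(7 + 247, 7 + 26.5) = Gamma(254, 67/2).
Posterior mean = α'/β' = 254/(67/2) = 508/67.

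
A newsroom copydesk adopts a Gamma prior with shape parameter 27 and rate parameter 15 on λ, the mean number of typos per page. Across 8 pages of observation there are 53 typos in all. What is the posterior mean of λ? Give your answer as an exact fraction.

Total count 53 over total exposure 8 pages.
Gamma(α, β) with Poisson data over total exposure Σt gives posterior Gamma(α+Σx, β+Σt) = Gamma(80, 23).
Posterior mean = α'/β' = 80/23.

80/23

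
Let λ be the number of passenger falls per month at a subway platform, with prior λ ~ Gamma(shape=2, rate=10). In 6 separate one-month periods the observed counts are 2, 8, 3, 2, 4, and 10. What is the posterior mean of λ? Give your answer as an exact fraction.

Total count: 2 + 8 + 3 + 2 + 4 + 10 = 29.
Total exposure: 6 months.
Conjugate update: add total count to the shape and total exposure to the rate, giving Gamma(31, 16).
Posterior mean = α'/β' = 31/16.

31/16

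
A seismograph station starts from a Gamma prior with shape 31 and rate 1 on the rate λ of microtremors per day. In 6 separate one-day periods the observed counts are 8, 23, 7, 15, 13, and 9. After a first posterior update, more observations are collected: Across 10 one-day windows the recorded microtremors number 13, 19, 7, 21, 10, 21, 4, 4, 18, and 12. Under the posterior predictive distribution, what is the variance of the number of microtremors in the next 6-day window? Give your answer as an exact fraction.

Total count: 8 + 23 + 7 + 15 + 13 + 9 = 75.
Total exposure: 6 days.
After the first batch: Gamma(31 + 75, 1 + 6) = Gamma(106, 7).
Total count: 13 + 19 + 7 + 21 + 10 + 21 + 4 + 4 + 18 + 12 = 129.
Total exposure: 10 days.
After the second batch: Gamma(106 + 129, 7 + 10) = Gamma(235, 17).
The posterior predictive for a window of length T is Negative Binomial with variance T·α'·(β'+T)/β'² = 6·235·23/289 = 32430/289.

32430/289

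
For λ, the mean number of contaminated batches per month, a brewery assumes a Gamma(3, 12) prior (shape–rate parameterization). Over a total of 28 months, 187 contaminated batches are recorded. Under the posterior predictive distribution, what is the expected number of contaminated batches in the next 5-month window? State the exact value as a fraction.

95/4

Total count 187 over total exposure 28 months.
Conjugate update: add total count to the shape and total exposure to the rate, giving Gamma(190, 40).
Predictive mean over a 5-month window = T·E[λ|data] = 5·190/40 = 95/4.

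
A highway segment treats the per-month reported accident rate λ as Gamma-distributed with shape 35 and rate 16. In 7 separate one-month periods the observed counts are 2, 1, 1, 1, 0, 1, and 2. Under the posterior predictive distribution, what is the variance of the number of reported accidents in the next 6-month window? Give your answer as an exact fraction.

7482/529

Total count: 2 + 1 + 1 + 1 + 0 + 1 + 2 = 8.
Total exposure: 7 months.
Conjugate update: add total count to the shape and total exposure to the rate, giving Gamma(43, 23).
The posterior predictive for a window of length T is Negative Binomial with variance T·α'·(β'+T)/β'² = 6·43·29/529 = 7482/529.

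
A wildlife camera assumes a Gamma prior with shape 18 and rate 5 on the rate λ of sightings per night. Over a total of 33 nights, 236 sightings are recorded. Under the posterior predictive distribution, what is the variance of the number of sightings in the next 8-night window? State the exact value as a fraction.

23368/361

Total count 236 over total exposure 33 nights.
Conjugate update: add total count to the shape and total exposure to the rate, giving Gamma(254, 38).
The posterior predictive for a window of length T is Negative Binomial with variance T·α'·(β'+T)/β'² = 8·254·46/1444 = 23368/361.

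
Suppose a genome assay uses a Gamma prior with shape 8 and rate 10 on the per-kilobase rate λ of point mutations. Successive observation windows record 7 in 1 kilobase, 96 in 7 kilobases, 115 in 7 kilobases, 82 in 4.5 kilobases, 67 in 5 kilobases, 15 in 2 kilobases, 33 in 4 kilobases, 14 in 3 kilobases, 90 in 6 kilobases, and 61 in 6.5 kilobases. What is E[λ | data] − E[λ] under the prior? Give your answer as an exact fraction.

97/10

Total count: 7 + 96 + 115 + 82 + 67 + 15 + 33 + 14 + 90 + 61 = 580.
Total exposure: 1 + 7 + 7 + 4.5 + 5 + 2 + 4 + 3 + 6 + 6.5 = 46 kilobases.
Gamma(α, β) with Poisson data over total exposure Σt gives posterior Gamma(α+Σx, β+Σt) = Gamma(588, 56).
Posterior mean = 588/56 = 21/2; prior mean = 8/10 = 4/5. Difference = 21/2 − 4/5 = 97/10.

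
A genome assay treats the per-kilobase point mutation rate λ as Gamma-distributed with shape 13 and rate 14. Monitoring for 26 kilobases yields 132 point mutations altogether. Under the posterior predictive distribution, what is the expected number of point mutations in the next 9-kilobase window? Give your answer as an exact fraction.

Total count 132 over total exposure 26 kilobases.
Posterior: α' = 13 + 132 = 145, β' = 14 + 26 = 40.
Predictive mean over a 9-kilobase window = T·E[λ|data] = 9·145/40 = 261/8.

261/8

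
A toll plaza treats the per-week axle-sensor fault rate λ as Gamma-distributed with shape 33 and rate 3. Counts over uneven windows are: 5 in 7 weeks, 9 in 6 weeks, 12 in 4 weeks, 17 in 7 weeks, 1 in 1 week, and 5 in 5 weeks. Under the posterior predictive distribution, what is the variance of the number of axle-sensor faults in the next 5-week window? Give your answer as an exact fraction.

15580/1089

Total count: 5 + 9 + 12 + 17 + 1 + 5 = 49.
Total exposure: 7 + 6 + 4 + 7 + 1 + 5 = 30 weeks.
The Gamma prior is conjugate for the Poisson rate, so λ | data ~ Gamma(33+49, 3+30) = Gamma(82, 33).
The posterior predictive for a window of length T is Negative Binomial with variance T·α'·(β'+T)/β'² = 5·82·38/1089 = 15580/1089.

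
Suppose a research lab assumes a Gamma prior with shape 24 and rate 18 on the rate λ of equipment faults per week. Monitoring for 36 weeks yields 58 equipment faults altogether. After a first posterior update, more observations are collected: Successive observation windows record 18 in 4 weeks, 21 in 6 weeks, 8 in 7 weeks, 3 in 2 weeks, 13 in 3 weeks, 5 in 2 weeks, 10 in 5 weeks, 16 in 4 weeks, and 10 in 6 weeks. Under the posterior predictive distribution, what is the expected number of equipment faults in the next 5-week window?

Total count 58 over total exposure 36 weeks.
After the first batch: Gamma(24 + 58, 18 + 36) = Gamma(82, 54).
Total count: 18 + 21 + 8 + 3 + 13 + 5 + 10 + 16 + 10 = 104.
Total exposure: 4 + 6 + 7 + 2 + 3 + 2 + 5 + 4 + 6 = 39 weeks.
After the second batch: Gamma(82 + 104, 54 + 39) = Gamma(186, 93).
Predictive mean over a 5-week window = T·E[λ|data] = 5·186/93 = 10.

10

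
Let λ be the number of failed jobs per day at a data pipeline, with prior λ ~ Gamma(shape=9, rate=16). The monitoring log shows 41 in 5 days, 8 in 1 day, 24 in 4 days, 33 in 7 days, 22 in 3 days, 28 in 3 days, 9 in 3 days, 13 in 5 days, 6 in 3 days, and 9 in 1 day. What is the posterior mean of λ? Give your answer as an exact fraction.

202/51

Total count: 41 + 8 + 24 + 33 + 22 + 28 + 9 + 13 + 6 + 9 = 193.
Total exposure: 5 + 1 + 4 + 7 + 3 + 3 + 3 + 5 + 3 + 1 = 35 days.
Conjugate update: add total count to the shape and total exposure to the rate, giving Gamma(202, 51).
Posterior mean = α'/β' = 202/51.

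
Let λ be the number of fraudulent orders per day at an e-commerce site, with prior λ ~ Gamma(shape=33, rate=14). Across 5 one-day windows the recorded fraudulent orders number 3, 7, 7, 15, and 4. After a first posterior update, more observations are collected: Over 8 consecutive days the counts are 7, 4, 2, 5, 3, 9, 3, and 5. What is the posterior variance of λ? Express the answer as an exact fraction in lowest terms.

Total count: 3 + 7 + 7 + 15 + 4 = 36.
Total exposure: 5 days.
After the first batch: Gamma(33 + 36, 14 + 5) = Gamma(69, 19).
Total count: 7 + 4 + 2 + 5 + 3 + 9 + 3 + 5 = 38.
Total exposure: 8 days.
After the second batch: Gamma(69 + 38, 19 + 8) = Gamma(107, 27).
Posterior variance = α'/β'² = 107/729.

107/729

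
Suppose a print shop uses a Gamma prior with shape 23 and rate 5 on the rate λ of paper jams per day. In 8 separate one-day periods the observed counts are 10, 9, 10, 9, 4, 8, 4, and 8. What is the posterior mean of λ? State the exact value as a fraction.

Total count: 10 + 9 + 10 + 9 + 4 + 8 + 4 + 8 = 62.
Total exposure: 8 days.
Posterior: α' = 23 + 62 = 85, β' = 5 + 8 = 13.
Posterior mean = α'/β' = 85/13.

85/13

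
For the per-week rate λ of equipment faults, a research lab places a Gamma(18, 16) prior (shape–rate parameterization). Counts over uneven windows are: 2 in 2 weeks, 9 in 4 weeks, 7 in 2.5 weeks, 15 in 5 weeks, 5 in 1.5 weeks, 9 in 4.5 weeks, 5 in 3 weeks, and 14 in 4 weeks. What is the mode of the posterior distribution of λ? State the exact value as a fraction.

Total count: 2 + 9 + 7 + 15 + 5 + 9 + 5 + 14 = 66.
Total exposure: 2 + 4 + 2.5 + 5 + 1.5 + 4.5 + 3 + 4 = 26.5 weeks.
Posterior: α' = 18 + 66 = 84, β' = 16 + 26.5 = 85/2.
Posterior mode = (α'−1)/β' = 83/(85/2) = 166/85.

166/85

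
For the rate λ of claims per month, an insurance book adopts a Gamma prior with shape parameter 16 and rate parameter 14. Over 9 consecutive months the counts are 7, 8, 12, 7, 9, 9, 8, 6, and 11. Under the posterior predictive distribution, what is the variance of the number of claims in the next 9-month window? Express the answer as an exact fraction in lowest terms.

Total count: 7 + 8 + 12 + 7 + 9 + 9 + 8 + 6 + 11 = 77.
Total exposure: 9 months.
By Gamma–Poisson conjugacy, the posterior is Gamma(α + Σx, β + Σt) = Gamma(16 + 77, 14 + 9) = Gamma(93, 23).
The posterior predictive for a window of length T is Negative Binomial with variance T·α'·(β'+T)/β'² = 9·93·32/529 = 26784/529.

26784/529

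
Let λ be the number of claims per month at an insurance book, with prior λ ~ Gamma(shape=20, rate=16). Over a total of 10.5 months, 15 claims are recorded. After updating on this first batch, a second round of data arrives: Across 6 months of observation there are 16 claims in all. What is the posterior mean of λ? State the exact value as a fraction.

102/65

Total count 15 over total exposure 10.5 months.
After the first batch: Gamma(20 + 15, 16 + 10.5) = Gamma(35, 53/2).
Total count 16 over total exposure 6 months.
After the second batch: Gamma(35 + 16, 53/2 + 6) = Gamma(51, 65/2).
Posterior mean = α'/β' = 51/(65/2) = 102/65.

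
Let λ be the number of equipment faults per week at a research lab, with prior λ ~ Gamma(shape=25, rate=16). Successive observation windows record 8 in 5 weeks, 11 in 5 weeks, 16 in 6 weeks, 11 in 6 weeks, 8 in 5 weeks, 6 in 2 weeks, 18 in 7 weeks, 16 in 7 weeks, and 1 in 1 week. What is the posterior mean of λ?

Total count: 8 + 11 + 16 + 11 + 8 + 6 + 18 + 16 + 1 = 95.
Total exposure: 5 + 5 + 6 + 6 + 5 + 2 + 7 + 7 + 1 = 44 weeks.
Posterior: α' = 25 + 95 = 120, β' = 16 + 44 = 60.
Posterior mean = α'/β' = 120/60 = 2.

2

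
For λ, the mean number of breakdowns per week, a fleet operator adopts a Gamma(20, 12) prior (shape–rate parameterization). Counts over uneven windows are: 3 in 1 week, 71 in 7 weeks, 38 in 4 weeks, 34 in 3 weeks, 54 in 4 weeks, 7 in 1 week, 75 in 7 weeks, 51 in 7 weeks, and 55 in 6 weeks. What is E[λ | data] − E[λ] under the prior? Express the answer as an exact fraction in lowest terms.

Total count: 3 + 71 + 38 + 34 + 54 + 7 + 75 + 51 + 55 = 388.
Total exposure: 1 + 7 + 4 + 3 + 4 + 1 + 7 + 7 + 6 = 40 weeks.
By Gamma–Poisson conjugacy, the posterior is Gamma(α + Σx, β + Σt) = Gamma(20 + 388, 12 + 40) = Gamma(408, 52).
Posterior mean = 408/52 = 102/13; prior mean = 20/12 = 5/3. Difference = 102/13 − 5/3 = 241/39.

241/39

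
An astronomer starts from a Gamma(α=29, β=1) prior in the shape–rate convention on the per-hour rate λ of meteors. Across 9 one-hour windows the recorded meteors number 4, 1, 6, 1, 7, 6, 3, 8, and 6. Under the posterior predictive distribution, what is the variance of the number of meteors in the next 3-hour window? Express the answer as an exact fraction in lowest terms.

2769/100

Total count: 4 + 1 + 6 + 1 + 7 + 6 + 3 + 8 + 6 = 42.
Total exposure: 9 hours.
Conjugate update: add total count to the shape and total exposure to the rate, giving Gamma(71, 10).
The posterior predictive for a window of length T is Negative Binomial with variance T·α'·(β'+T)/β'² = 3·71·13/100 = 2769/100.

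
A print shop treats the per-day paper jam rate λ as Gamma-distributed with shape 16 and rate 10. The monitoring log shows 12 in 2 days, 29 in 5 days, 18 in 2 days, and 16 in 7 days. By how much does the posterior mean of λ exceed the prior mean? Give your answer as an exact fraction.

Total count: 12 + 29 + 18 + 16 = 75.
Total exposure: 2 + 5 + 2 + 7 = 16 days.
Posterior: α' = 16 + 75 = 91, β' = 10 + 16 = 26.
Posterior mean = 91/26 = 7/2; prior mean = 16/10 = 8/5. Difference = 7/2 − 8/5 = 19/10.

19/10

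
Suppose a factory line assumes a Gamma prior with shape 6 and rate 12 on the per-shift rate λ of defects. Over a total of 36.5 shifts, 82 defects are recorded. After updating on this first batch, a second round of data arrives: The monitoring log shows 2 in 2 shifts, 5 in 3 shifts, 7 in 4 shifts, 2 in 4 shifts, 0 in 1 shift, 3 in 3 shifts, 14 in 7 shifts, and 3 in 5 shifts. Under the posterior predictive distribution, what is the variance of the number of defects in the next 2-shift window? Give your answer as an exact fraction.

2544/775

Total count 82 over total exposure 36.5 shifts.
After the first batch: Gamma(6 + 82, 12 + 36.5) = Gamma(88, 97/2).
Total count: 2 + 5 + 7 + 2 + 0 + 3 + 14 + 3 = 36.
Total exposure: 2 + 3 + 4 + 4 + 1 + 3 + 7 + 5 = 29 shifts.
After the second batch: Gamma(88 + 36, 97/2 + 29) = Gamma(124, 155/2).
The posterior predictive for a window of length T is Negative Binomial with variance T·α'·(β'+T)/β'² = 2·124·(159/2)/(24025/4) = 2544/775.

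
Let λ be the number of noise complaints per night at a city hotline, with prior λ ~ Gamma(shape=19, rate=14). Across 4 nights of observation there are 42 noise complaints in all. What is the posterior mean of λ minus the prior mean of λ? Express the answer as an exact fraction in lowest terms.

Total count 42 over total exposure 4 nights.
The Gamma prior is conjugate for the Poisson rate, so λ | data ~ Gamma(19+42, 14+4) = Gamma(61, 18).
Posterior mean = 61/18 = 61/18; prior mean = 19/14 = 19/14. Difference = 61/18 − 19/14 = 128/63.

128/63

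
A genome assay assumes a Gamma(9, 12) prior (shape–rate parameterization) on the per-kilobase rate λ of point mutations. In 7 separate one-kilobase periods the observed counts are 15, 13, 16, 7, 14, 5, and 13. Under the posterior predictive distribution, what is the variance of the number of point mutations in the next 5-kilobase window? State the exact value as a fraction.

Total count: 15 + 13 + 16 + 7 + 14 + 5 + 13 = 83.
Total exposure: 7 kilobases.
Posterior: α' = 9 + 83 = 92, β' = 12 + 7 = 19.
The posterior predictive for a window of length T is Negative Binomial with variance T·α'·(β'+T)/β'² = 5·92·24/361 = 11040/361.

11040/361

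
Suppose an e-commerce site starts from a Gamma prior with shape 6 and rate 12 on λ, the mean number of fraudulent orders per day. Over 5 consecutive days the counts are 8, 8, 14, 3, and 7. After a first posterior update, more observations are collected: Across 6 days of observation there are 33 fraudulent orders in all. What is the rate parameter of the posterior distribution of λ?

23

Total count: 8 + 8 + 14 + 3 + 7 = 40.
Total exposure: 5 days.
After the first batch: Gamma(6 + 40, 12 + 5) = Gamma(46, 17).
Total count 33 over total exposure 6 days.
After the second batch: Gamma(46 + 33, 17 + 6) = Gamma(79, 23).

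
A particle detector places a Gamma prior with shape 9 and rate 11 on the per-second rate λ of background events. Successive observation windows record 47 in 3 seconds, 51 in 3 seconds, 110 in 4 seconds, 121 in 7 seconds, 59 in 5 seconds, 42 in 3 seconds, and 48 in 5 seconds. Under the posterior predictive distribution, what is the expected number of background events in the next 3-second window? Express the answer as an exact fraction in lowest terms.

Total count: 47 + 51 + 110 + 121 + 59 + 42 + 48 = 478.
Total exposure: 3 + 3 + 4 + 7 + 5 + 3 + 5 = 30 seconds.
By Gamma–Poisson conjugacy, the posterior is Gamma(α + Σx, β + Σt) = Gamma(9 + 478, 11 + 30) = Gamma(487, 41).
Predictive mean over a 3-second window = T·E[λ|data] = 3·487/41 = 1461/41.

1461/41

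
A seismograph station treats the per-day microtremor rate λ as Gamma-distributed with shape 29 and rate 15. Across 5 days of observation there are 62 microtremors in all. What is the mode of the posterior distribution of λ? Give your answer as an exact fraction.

Total count 62 over total exposure 5 days.
The Gamma prior is conjugate for the Poisson rate, so λ | data ~ Gamma(29+62, 15+5) = Gamma(91, 20).
Posterior mode = (α'−1)/β' = 90/20 = 9/2.

9/2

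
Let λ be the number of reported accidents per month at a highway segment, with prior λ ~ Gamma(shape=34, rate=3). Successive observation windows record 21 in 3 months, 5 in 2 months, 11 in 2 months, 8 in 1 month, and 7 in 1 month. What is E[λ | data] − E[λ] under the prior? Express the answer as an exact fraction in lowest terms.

Total count: 21 + 5 + 11 + 8 + 7 = 52.
Total exposure: 3 + 2 + 2 + 1 + 1 = 9 months.
Gamma(α, β) with Poisson data over total exposure Σt gives posterior Gamma(α+Σx, β+Σt) = Gamma(86, 12).
Posterior mean = 86/12 = 43/6; prior mean = 34/3 = 34/3. Difference = 43/6 − 34/3 = -25/6.

-25/6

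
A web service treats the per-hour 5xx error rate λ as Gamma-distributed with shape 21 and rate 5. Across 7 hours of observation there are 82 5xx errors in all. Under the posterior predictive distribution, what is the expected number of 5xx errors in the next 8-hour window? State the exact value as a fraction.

Total count 82 over total exposure 7 hours.
By Gamma–Poisson conjugacy, the posterior is Gamma(α + Σx, β + Σt) = Gamma(21 + 82, 5 + 7) = Gamma(103, 12).
Predictive mean over an 8-hour window = T·E[λ|data] = 8·103/12 = 206/3.

206/3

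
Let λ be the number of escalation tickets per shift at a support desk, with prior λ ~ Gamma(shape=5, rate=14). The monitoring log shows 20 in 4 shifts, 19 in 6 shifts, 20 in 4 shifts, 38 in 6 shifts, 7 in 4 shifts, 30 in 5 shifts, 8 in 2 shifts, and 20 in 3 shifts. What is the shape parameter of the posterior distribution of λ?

Total count: 20 + 19 + 20 + 38 + 7 + 30 + 8 + 20 = 162.
Total exposure: 4 + 6 + 4 + 6 + 4 + 5 + 2 + 3 = 34 shifts.
Posterior: α' = 5 + 162 = 167, β' = 14 + 34 = 48.

167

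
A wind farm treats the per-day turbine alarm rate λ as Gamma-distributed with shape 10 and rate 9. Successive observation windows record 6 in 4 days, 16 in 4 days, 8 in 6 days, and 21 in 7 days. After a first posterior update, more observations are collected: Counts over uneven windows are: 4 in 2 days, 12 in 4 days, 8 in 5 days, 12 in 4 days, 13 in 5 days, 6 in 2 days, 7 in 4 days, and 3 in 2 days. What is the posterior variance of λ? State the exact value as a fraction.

Total count: 6 + 16 + 8 + 21 = 51.
Total exposure: 4 + 4 + 6 + 7 = 21 days.
After the first batch: Gamma(10 + 51, 9 + 21) = Gamma(61, 30).
Total count: 4 + 12 + 8 + 12 + 13 + 6 + 7 + 3 = 65.
Total exposure: 2 + 4 + 5 + 4 + 5 + 2 + 4 + 2 = 28 days.
After the second batch: Gamma(61 + 65, 30 + 28) = Gamma(126, 58).
Posterior variance = α'/β'² = 126/3364 = 63/1682.

63/1682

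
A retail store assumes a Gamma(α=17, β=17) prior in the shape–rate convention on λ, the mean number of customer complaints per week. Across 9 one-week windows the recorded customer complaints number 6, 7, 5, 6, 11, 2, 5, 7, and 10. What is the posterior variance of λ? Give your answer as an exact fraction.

19/169

Total count: 6 + 7 + 5 + 6 + 11 + 2 + 5 + 7 + 10 = 59.
Total exposure: 9 weeks.
By Gamma–Poisson conjugacy, the posterior is Gamma(α + Σx, β + Σt) = Gamma(17 + 59, 17 + 9) = Gamma(76, 26).
Posterior variance = α'/β'² = 76/676 = 19/169.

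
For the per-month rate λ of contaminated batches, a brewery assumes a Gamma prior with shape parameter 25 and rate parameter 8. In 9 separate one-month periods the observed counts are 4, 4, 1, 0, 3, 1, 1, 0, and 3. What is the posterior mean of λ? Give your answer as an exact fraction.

Total count: 4 + 4 + 1 + 0 + 3 + 1 + 1 + 0 + 3 = 17.
Total exposure: 9 months.
Conjugate update: add total count to the shape and total exposure to the rate, giving Gamma(42, 17).
Posterior mean = α'/β' = 42/17.

42/17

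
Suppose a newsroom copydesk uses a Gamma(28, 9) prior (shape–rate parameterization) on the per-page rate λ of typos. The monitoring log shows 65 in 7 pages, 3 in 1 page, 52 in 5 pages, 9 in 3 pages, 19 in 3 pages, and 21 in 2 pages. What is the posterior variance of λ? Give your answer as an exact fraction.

197/900

Total count: 65 + 3 + 52 + 9 + 19 + 21 = 169.
Total exposure: 7 + 1 + 5 + 3 + 3 + 2 = 21 pages.
Gamma(α, β) with Poisson data over total exposure Σt gives posterior Gamma(α+Σx, β+Σt) = Gamma(197, 30).
Posterior variance = α'/β'² = 197/900.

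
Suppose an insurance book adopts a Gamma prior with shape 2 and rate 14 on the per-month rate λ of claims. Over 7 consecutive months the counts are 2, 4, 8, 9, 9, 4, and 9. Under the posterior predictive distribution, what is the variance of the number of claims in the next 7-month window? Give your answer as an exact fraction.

188/9

Total count: 2 + 4 + 8 + 9 + 9 + 4 + 9 = 45.
Total exposure: 7 months.
Posterior: α' = 2 + 45 = 47, β' = 14 + 7 = 21.
The posterior predictive for a window of length T is Negative Binomial with variance T·α'·(β'+T)/β'² = 7·47·28/441 = 188/9.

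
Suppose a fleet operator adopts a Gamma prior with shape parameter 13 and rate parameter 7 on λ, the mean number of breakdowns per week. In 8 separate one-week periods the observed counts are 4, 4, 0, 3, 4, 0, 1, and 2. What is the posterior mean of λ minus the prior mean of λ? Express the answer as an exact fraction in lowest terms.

22/105

Total count: 4 + 4 + 0 + 3 + 4 + 0 + 1 + 2 = 18.
Total exposure: 8 weeks.
Posterior: α' = 13 + 18 = 31, β' = 7 + 8 = 15.
Posterior mean = 31/15 = 31/15; prior mean = 13/7 = 13/7. Difference = 31/15 − 13/7 = 22/105.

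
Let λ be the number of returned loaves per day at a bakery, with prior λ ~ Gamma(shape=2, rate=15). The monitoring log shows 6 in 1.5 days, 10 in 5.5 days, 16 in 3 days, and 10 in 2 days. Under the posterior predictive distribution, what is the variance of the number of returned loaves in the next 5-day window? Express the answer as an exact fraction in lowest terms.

Total count: 6 + 10 + 16 + 10 = 42.
Total exposure: 1.5 + 5.5 + 3 + 2 = 12 days.
The Gamma prior is conjugate for the Poisson rate, so λ | data ~ Gamma(2+42, 15+12) = Gamma(44, 27).
The posterior predictive for a window of length T is Negative Binomial with variance T·α'·(β'+T)/β'² = 5·44·32/729 = 7040/729.

7040/729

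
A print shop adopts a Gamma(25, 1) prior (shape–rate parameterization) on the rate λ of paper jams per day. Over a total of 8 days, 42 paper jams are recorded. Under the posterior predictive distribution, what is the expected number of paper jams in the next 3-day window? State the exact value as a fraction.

Total count 42 over total exposure 8 days.
By Gamma–Poisson conjugacy, the posterior is Gamma(α + Σx, β + Σt) = Gamma(25 + 42, 1 + 8) = Gamma(67, 9).
Predictive mean over a 3-day window = T·E[λ|data] = 3·67/9 = 67/3.

67/3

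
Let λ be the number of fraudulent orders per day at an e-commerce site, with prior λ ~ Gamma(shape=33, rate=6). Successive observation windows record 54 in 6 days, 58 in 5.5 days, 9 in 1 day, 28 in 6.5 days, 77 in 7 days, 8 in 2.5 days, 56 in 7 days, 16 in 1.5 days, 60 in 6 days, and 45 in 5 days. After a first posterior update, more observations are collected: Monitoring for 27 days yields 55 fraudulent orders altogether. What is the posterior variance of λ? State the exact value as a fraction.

499/6561

Total count: 54 + 58 + 9 + 28 + 77 + 8 + 56 + 16 + 60 + 45 = 411.
Total exposure: 6 + 5.5 + 1 + 6.5 + 7 + 2.5 + 7 + 1.5 + 6 + 5 = 48 days.
After the first batch: Gamma(33 + 411, 6 + 48) = Gamma(444, 54).
Total count 55 over total exposure 27 days.
After the second batch: Gamma(444 + 55, 54 + 27) = Gamma(499, 81).
Posterior variance = α'/β'² = 499/6561.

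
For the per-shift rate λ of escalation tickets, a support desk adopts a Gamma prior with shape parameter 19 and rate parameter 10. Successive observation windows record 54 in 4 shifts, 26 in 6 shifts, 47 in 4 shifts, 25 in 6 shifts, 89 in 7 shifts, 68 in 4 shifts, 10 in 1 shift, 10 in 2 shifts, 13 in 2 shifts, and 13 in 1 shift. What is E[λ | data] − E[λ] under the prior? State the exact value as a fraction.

Total count: 54 + 26 + 47 + 25 + 89 + 68 + 10 + 10 + 13 + 13 = 355.
Total exposure: 4 + 6 + 4 + 6 + 7 + 4 + 1 + 2 + 2 + 1 = 37 shifts.
Conjugate update: add total count to the shape and total exposure to the rate, giving Gamma(374, 47).
Posterior mean = 374/47 = 374/47; prior mean = 19/10 = 19/10. Difference = 374/47 − 19/10 = 2847/470.

2847/470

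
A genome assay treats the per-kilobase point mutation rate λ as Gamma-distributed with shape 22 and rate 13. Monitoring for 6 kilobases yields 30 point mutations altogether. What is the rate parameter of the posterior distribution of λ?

Total count 30 over total exposure 6 kilobases.
Posterior: α' = 22 + 30 = 52, β' = 13 + 6 = 19.

19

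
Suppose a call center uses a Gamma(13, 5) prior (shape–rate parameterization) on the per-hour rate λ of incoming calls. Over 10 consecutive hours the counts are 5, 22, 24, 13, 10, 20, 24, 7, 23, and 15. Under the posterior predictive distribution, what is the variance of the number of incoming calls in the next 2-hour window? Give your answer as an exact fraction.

5984/225

Total count: 5 + 22 + 24 + 13 + 10 + 20 + 24 + 7 + 23 + 15 = 163.
Total exposure: 10 hours.
The Gamma prior is conjugate for the Poisson rate, so λ | data ~ Gamma(13+163, 5+10) = Gamma(176, 15).
The posterior predictive for a window of length T is Negative Binomial with variance T·α'·(β'+T)/β'² = 2·176·17/225 = 5984/225.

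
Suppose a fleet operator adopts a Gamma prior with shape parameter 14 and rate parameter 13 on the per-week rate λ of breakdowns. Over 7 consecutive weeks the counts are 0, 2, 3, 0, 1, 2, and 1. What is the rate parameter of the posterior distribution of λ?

20

Total count: 0 + 2 + 3 + 0 + 1 + 2 + 1 = 9.
Total exposure: 7 weeks.
Conjugate update: add total count to the shape and total exposure to the rate, giving Gamma(23, 20).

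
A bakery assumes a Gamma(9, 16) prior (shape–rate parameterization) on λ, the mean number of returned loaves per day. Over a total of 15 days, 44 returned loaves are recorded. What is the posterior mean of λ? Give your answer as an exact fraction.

53/31

Total count 44 over total exposure 15 days.
By Gamma–Poisson conjugacy, the posterior is Gamma(α + Σx, β + Σt) = Gamma(9 + 44, 16 + 15) = Gamma(53, 31).
Posterior mean = α'/β' = 53/31.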